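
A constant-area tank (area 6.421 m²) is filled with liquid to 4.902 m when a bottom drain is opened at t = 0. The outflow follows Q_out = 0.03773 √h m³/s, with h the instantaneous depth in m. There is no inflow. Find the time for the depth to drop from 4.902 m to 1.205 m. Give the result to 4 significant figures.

380.0 s

Volume balance on the tank: A dh/dt = −0.03773 √h.
Separate and integrate: 2(√h − √h₀) = −(0.03773/A) t.
t = 2A(√h₀ − √h)/0.03773 = 2·6.421·(√4.902 − √1.205)/0.03773
  = 12.8420 × (2.21405 − 1.09772) / 0.03773 = 379.957 s.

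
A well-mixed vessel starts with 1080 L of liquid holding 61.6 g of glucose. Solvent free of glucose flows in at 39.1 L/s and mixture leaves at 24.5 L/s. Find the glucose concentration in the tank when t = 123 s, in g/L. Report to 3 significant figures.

Let m(t) be the amount of glucose. Volume: V(t) = V₀ + (Q_in − Q_out) t = 1080 + 14.600 t; V(123) = 2875.8 L.
Species balance (pure solvent in): dm/dt = −Q_out · m/V(t).
Separate: dm/m = −Q_out dt/V(t) ⇒ ln(m/m₀) = −(Q_out/(Q_in−Q_out)) ln(V/V₀).
m = m₀ (V₀/V)^(Q_out/(Q_in−Q_out)) = 61.6 × (1080/2875.8)^(1.6781) = 11.908 g.
C = m/V = 11.908/2875.8 = 0.0041407 g/L.

0.00414 g/L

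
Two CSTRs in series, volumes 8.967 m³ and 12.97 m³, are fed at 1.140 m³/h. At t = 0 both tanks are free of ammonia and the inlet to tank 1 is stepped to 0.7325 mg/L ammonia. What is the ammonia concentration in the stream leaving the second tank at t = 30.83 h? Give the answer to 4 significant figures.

0.6071 mg/L

Species balance on tank i: dCᵢ/dt = (Cᵢ₋₁ − Cᵢ)/τᵢ with τᵢ = Vᵢ/Q.
τ₁ = 8.967/1.140 = 7.86579 h; τ₂ = 12.97/1.140 = 11.3772 h.
Tank 1: C₁ = C_in(1 − e^(−t/τ₁)). Tank 2 (τ₁ ≠ τ₂): C₂ = C_in[1 − (τ₁ e^(−t/τ₁) − τ₂ e^(−t/τ₂))/(τ₁ − τ₂)].
At t = 30.83: e^(−t/τ₁) = 0.0198509, e^(−t/τ₂) = 0.0665496.
C₂ = 0.7325·[1 − (7.86579·0.0198509 − 11.3772·0.0665496)/(-3.51140)] = 0.7325·0.828842 = 0.607127 mg/L.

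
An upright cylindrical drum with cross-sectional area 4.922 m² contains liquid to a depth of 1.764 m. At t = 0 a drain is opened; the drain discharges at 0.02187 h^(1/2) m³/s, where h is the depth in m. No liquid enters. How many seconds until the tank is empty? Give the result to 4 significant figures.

Mass balance (ρ constant): A dh/dt = −0.02187 √h.
This is separable: 2 d(√h)/dt = −0.02187/A, so √h = √h₀ − (0.02187/(2A)) t.
Tank is empty when √h = 0: t_empty = 2A√h₀/0.02187.
t_empty = 2·4.922·√1.764/0.02187 = 9.84400·1.32816/0.02187 = 597.822 s.

597.8 s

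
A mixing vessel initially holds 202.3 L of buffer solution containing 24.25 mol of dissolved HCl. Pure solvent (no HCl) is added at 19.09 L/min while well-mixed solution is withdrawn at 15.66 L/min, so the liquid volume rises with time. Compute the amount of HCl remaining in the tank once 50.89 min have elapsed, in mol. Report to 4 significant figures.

1.416 mol

Total volume: dV/dt = Q_in − Q_out = 3.43000 L/min, so V(t) = 202.3 + 3.43000 t and V(50.89) = 376.853 L.
Species balance (pure solvent in): dm/dt = −Q_out · m/V(t).
dm/m = −Q_out dt/(V₀ + 3.43000 t); integrating gives ln(m/m₀) = −(Q_out/(Q_in−Q_out)) ln(V/V₀).
m = m₀ (V₀/V)^(Q_out/(Q_in−Q_out)) = 24.25 × (202.3/376.853)^(4.56560) = 1.41644 mol.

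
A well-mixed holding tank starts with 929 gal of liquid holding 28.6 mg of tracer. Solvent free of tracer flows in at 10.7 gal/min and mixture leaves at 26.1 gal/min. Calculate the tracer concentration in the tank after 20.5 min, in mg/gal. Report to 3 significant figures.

Total volume: dV/dt = Q_in − Q_out = -15.400 gal/min, so V(t) = 929 − 15.400 t and V(20.5) = 613.30 gal.
No tracer enters, so dm/dt = −Q_out · (m/V).
dm/m = −Q_out dt/(V₀ − 15.400 t); integrating gives ln(m/m₀) = −(Q_out/(Q_in−Q_out)) ln(V/V₀).
m = m₀ (V₀/V)^(Q_out/(Q_in−Q_out)) = 28.6 × (929/613.30)^(-1.6948) = 14.149 mg.
C = m/V = 14.149/613.30 = 0.023070 mg/gal.

0.0231 mg/gal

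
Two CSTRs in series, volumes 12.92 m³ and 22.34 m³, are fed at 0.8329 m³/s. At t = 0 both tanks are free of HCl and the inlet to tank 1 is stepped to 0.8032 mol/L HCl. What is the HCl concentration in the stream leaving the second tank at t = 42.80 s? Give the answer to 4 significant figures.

Each tank obeys Vᵢ dCᵢ/dt = Q(Cᵢ₋₁ − Cᵢ), so τᵢ = Vᵢ/Q.
τ₁ = 12.92/0.8329 = 15.5121 s; τ₂ = 22.34/0.8329 = 26.8219 s.
Tank 1: C₁ = C_in(1 − e^(−t/τ₁)). Tank 2 (τ₁ ≠ τ₂): C₂ = C_in[1 − (τ₁ e^(−t/τ₁) − τ₂ e^(−t/τ₂))/(τ₁ − τ₂)].
At t = 42.80: e^(−t/τ₁) = 0.0633461, e^(−t/τ₂) = 0.202765.
C₂ = 0.8032·[1 − (15.5121·0.0633461 − 26.8219·0.202765)/(-11.3099)] = 0.8032·0.606015 = 0.486751 mol/L.

0.4868 mol/L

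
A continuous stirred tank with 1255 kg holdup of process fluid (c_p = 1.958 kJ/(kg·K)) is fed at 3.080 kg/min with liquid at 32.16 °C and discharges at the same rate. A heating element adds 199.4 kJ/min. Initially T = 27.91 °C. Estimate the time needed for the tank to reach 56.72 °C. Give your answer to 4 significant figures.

602.6 min

Heat balance on the well-mixed liquid: M c_p dT/dt = ṁ c_p (T_in − T) + 199.4.
τ = M/ṁ = 407.468 min; T_ss = T_in + Q̇/(ṁ c_p) = 65.2245 °C.
T(t) = T_ss + (T₀ − T_ss) e^(−t/τ). Set T = 56.72:
e^(−t/τ) = (56.72 − 65.2245)/(27.91 − 65.2245) = 0.227914
t = −407.468 · ln(0.227914) = 602.558 min.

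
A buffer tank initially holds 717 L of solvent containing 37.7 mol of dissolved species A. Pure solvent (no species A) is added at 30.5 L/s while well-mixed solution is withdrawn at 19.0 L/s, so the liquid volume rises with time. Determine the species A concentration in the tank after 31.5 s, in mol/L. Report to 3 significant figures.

0.0178 mol/L

Let m(t) be the amount of species A. Volume: V(t) = V₀ + (Q_in − Q_out) t = 717 + 11.500 t; V(31.5) = 1079.2 L.
No species A enters, so dm/dt = −Q_out · (m/V).
Separate: dm/m = −Q_out dt/V(t) ⇒ ln(m/m₀) = −(Q_out/(Q_in−Q_out)) ln(V/V₀).
m = m₀ (V₀/V)^(Q_out/(Q_in−Q_out)) = 37.7 × (717/1079.2)^(1.6522) = 19.183 mol.
C = m/V = 19.183/1079.2 = 0.017774 mol/L.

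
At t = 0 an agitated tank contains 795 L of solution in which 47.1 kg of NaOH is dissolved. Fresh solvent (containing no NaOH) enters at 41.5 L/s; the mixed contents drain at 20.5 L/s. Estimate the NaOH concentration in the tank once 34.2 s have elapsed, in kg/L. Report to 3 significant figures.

0.0166 kg/L

Let m(t) be the amount of NaOH. Volume: V(t) = V₀ + (Q_in − Q_out) t = 795 + 21.000 t; V(34.2) = 1513.2 L.
Species balance (pure solvent in): dm/dt = −Q_out · m/V(t).
Separate: dm/m = −Q_out dt/V(t) ⇒ ln(m/m₀) = −(Q_out/(Q_in−Q_out)) ln(V/V₀).
m = m₀ (V₀/V)^(Q_out/(Q_in−Q_out)) = 47.1 × (795/1513.2)^(0.97619) = 25.127 kg.
C = m/V = 25.127/1513.2 = 0.016605 kg/L.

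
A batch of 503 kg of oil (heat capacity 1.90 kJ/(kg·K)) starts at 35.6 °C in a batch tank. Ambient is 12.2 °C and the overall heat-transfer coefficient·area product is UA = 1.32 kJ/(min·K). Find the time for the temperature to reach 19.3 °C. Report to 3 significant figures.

863 min

Unsteady energy balance on the tank contents: M c_p dT/dt = −UA(T − T_amb).
τ = M c_p/UA = 724.02 min; T_ss = T_amb = 12.200 °C.
T(t) = T_ss + (T₀ − T_ss)e^(−t/τ); set T = 19.3:
t = −τ ln[(T − T_ss)/(T₀ − T_ss)] = −724.02 · ln(0.30342) = 863.49 min.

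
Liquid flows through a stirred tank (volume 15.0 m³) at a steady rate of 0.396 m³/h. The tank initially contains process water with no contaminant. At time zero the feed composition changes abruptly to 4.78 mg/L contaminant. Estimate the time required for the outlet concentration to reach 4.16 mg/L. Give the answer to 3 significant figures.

Unsteady species balance (constant V, well mixed): V dC/dt = Q(C_in − C), so τ = V/Q = 37.879 h.
C(t) = C_in + (C₀ − C_in) e^(−t/τ). Set C = 4.16 and solve for t:
e^(−t/τ) = (C − C_in)/(C₀ − C_in) = (4.16 − 4.78)/(0 − 4.78) = 0.12971
t = −τ ln(…) = 37.879 × 2.0425 = 77.367 h.

77.4 h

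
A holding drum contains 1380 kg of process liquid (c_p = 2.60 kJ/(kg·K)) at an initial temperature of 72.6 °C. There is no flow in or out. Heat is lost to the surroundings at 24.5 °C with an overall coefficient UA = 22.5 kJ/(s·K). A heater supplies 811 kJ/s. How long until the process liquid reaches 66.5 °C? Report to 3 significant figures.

Lumped-capacitance energy balance: M c_p dT/dt = UA(T_amb − T) + Q̇.
τ = M c_p/UA = 159.47 s; T_ss = T_amb + Q̇/UA = 24.5 + 811/22.5 = 60.544 °C.
T(t) = T_ss + (T₀ − T_ss)e^(−t/τ); set T = 66.5:
t = −τ ln[(T − T_ss)/(T₀ − T_ss)] = −159.47 · ln(0.49401) = 112.46 s.

112 s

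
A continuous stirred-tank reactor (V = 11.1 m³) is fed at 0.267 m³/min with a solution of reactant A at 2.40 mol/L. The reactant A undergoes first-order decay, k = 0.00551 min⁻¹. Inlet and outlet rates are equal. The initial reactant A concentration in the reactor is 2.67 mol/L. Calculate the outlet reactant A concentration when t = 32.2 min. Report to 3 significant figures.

2.23 mol/L

V dC/dt = Q(C_in − C) − k V C.
This is linear with rate a = Q/V + k = 0.029564 min⁻¹.
C_ss = Q C_in/(Q + kV) = 1.9527 mol/L; C(t) = C_ss + (C₀ − C_ss) e^(−a t).
C(32.2) = 1.9527 + (0.71730)·e^(−0.029564·32.2) = 1.9527 + (0.71730)·0.38598 = 2.2296 mol/L.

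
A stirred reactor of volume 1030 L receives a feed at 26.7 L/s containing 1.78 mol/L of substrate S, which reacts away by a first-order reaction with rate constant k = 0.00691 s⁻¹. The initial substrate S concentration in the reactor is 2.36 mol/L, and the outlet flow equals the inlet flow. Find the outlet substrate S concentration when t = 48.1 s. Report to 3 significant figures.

1.60 mol/L

Species balance: V dC/dt = Q C_in − Q C − k V C.
This is linear with rate a = Q/V + k = 0.032832 s⁻¹.
C_ss = Q C_in/(Q + kV) = 1.4054 mol/L; C(t) = C_ss + (C₀ − C_ss) e^(−a t).
C(48.1) = 1.4054 + (0.95462)·e^(−0.032832·48.1) = 1.4054 + (0.95462)·0.20613 = 1.6022 mol/L.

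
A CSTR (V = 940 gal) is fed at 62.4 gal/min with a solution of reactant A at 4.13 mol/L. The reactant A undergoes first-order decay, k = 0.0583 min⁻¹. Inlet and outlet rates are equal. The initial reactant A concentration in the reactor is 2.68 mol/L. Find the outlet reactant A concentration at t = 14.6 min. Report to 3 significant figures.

2.28 mol/L

V dC/dt = Q(C_in − C) − k V C.
dC/dt = (Q/V) C_in − (Q/V + k) C; effective rate a = Q/V + k = 0.066383 + 0.0583 = 0.12468 min⁻¹.
C_ss = Q C_in/(Q + kV) = 2.1989 mol/L; C(t) = C_ss + (C₀ − C_ss) e^(−a t).
C(14.6) = 2.1989 + (0.48113)·e^(−0.12468·14.6) = 2.1989 + (0.48113)·0.16197 = 2.2768 mol/L.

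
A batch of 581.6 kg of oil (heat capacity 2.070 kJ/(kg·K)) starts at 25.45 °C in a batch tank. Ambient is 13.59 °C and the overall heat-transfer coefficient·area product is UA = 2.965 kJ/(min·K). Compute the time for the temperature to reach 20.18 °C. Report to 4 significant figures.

238.6 min

M c_p dT/dt = −UA(T − T_amb).
τ = M c_p/UA = 406.041 min; T_ss = T_amb = 13.5900 °C.
T(t) = T_ss + (T₀ − T_ss)e^(−t/τ); set T = 20.18:
t = −τ ln[(T − T_ss)/(T₀ − T_ss)] = −406.041 · ln(0.555649) = 238.597 min.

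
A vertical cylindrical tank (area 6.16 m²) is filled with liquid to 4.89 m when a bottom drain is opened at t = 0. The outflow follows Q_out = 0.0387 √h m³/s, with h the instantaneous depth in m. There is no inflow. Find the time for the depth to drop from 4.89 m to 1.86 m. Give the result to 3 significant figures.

A dh/dt = −Q_out = −0.0387 √h.
This is separable: 2 d(√h)/dt = −0.0387/A, so √h = √h₀ − (0.0387/(2A)) t.
t = 2A(√h₀ − √h)/0.0387 = 2·6.16·(√4.89 − √1.86)/0.0387
  = 12.320 × (2.2113 − 1.3638) / 0.0387 = 269.80 s.

270 s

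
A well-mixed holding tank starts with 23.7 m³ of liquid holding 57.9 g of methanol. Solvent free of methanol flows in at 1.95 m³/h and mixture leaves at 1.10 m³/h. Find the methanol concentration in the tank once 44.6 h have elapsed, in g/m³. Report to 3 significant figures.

Total volume: dV/dt = Q_in − Q_out = 0.85000 m³/h, so V(t) = 23.7 + 0.85000 t and V(44.6) = 61.610 m³.
No methanol enters, so dm/dt = −Q_out · (m/V).
Separate: dm/m = −Q_out dt/V(t) ⇒ ln(m/m₀) = −(Q_out/(Q_in−Q_out)) ln(V/V₀).
m = m₀ (V₀/V)^(Q_out/(Q_in−Q_out)) = 57.9 × (23.7/61.610)^(1.2941) = 16.817 g.
C = m/V = 16.817/61.610 = 0.27296 g/m³.

0.273 g/m³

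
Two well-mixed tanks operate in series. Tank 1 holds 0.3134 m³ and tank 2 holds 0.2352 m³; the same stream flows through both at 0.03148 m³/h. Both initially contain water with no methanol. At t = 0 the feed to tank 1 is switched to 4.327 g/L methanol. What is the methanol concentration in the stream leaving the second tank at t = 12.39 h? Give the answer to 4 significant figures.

Species balance on tank i: dCᵢ/dt = (Cᵢ₋₁ − Cᵢ)/τᵢ with τᵢ = Vᵢ/Q.
τ₁ = 0.3134/0.03148 = 9.95553 h; τ₂ = 0.2352/0.03148 = 7.47141 h.
Tank 1: C₁ = C_in(1 − e^(−t/τ₁)). Tank 2 (τ₁ ≠ τ₂): C₂ = C_in[1 − (τ₁ e^(−t/τ₁) − τ₂ e^(−t/τ₂))/(τ₁ − τ₂)].
At t = 12.39: e^(−t/τ₁) = 0.288075, e^(−t/τ₂) = 0.190458.
C₂ = 4.327·[1 − (9.95553·0.288075 − 7.47141·0.190458)/(2.48412)] = 4.327·0.418327 = 1.81010 g/L.

1.810 g/L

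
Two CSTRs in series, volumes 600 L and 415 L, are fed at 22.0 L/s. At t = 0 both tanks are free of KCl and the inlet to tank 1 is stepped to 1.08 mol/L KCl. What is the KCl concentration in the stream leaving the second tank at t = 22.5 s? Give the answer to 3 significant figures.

Time constants: τᵢ = Vᵢ/Q for each well-mixed tank.
τ₁ = 600/22.0 = 27.273 s; τ₂ = 415/22.0 = 18.864 s.
Solving the cascade with C₁(0)=C₂(0)=0 gives C₂(t) = C_in[1 − (τ₁ e^(−t/τ₁) − τ₂ e^(−t/τ₂))/(τ₁ − τ₂)].
At t = 22.5: e^(−t/τ₁) = 0.43823, e^(−t/τ₂) = 0.30338.
C₂ = 1.08·[1 − (27.273·0.43823 − 18.864·0.30338)/(8.4091)] = 1.08·0.25925 = 0.27999 mol/L.

0.280 mol/L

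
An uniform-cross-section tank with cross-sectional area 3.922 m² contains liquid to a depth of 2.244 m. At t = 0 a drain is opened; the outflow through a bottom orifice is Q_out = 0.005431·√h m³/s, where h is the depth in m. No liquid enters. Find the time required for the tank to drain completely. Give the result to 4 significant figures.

Unsteady balance on liquid volume: A dh/dt = −0.005431 √h.
This is separable: 2 d(√h)/dt = −0.005431/A, so √h = √h₀ − (0.005431/(2A)) t.
Tank is empty when √h = 0: t_empty = 2A√h₀/0.005431.
t_empty = 2·3.922·√2.244/0.005431 = 7.84400·1.49800/0.005431 = 2163.56 s.

2164 s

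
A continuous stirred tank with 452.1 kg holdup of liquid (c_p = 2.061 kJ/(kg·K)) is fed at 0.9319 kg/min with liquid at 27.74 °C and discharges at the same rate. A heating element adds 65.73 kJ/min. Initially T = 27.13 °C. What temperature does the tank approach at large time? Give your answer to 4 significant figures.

61.96 °C

First-law balance (no shaft work): M c_p dT/dt = ṁ c_p (T_in − T) + 65.73.
At steady state dT/dt = 0 ⇒ T_ss = T_in + Q̇/(ṁ c_p) = 27.74 + 65.73/(0.9319·2.061) = 61.9629 °C.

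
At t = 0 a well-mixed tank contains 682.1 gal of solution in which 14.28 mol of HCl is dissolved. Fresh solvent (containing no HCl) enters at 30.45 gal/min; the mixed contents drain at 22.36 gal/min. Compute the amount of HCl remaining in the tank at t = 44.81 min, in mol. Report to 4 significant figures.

4.397 mol

Let m(t) be the amount of HCl. Volume: V(t) = V₀ + (Q_in − Q_out) t = 682.1 + 8.09000 t; V(44.81) = 1044.61 gal.
Solute balance: dm/dt = 0 − Q_out C = −Q_out m/V(t).
dm/m = −Q_out dt/(V₀ + 8.09000 t); integrating gives ln(m/m₀) = −(Q_out/(Q_in−Q_out)) ln(V/V₀).
m = m₀ (V₀/V)^(Q_out/(Q_in−Q_out)) = 14.28 × (682.1/1044.61)^(2.76391) = 4.39652 mol.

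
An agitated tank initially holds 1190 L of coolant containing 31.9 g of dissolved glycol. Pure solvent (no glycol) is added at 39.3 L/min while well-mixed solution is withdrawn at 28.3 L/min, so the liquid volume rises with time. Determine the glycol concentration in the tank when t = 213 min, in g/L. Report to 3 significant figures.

0.000549 g/L

Let m(t) be the amount of glycol. Volume: V(t) = V₀ + (Q_in − Q_out) t = 1190 + 11.000 t; V(213) = 3533.0 L.
Species balance (pure solvent in): dm/dt = −Q_out · m/V(t).
dm/m = −Q_out dt/(V₀ + 11.000 t); integrating gives ln(m/m₀) = −(Q_out/(Q_in−Q_out)) ln(V/V₀).
m = m₀ (V₀/V)^(Q_out/(Q_in−Q_out)) = 31.9 × (1190/3533.0)^(2.5727) = 1.9406 g.
C = m/V = 1.9406/3533.0 = 0.00054927 g/L.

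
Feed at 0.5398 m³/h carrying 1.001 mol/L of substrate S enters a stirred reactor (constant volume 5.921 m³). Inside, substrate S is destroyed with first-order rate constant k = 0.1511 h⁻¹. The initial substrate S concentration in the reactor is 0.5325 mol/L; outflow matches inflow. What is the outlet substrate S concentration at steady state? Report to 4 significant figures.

V dC/dt = Q(C_in − C) − k V C.
At steady state: 0 = Q C_in − (Q + kV) C_ss, so C_ss = Q C_in/(Q + kV).
C_ss = 0.5398·1.001/(0.5398 + 0.1511·5.921) = 0.540340/1.43446 = 0.376684 mol/L.

0.3767 mol/L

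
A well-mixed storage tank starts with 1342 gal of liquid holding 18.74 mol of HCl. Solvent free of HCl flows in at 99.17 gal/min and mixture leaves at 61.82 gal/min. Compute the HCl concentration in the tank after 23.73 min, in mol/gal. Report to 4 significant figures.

0.003633 mol/gal

Total volume: dV/dt = Q_in − Q_out = 37.3500 gal/min, so V(t) = 1342 + 37.3500 t and V(23.73) = 2228.32 gal.
No HCl enters, so dm/dt = −Q_out · (m/V).
dm/m = −Q_out dt/(V₀ + 37.3500 t); integrating gives ln(m/m₀) = −(Q_out/(Q_in−Q_out)) ln(V/V₀).
m = m₀ (V₀/V)^(Q_out/(Q_in−Q_out)) = 18.74 × (1342/2228.32)^(1.65515) = 8.09589 mol.
C = m/V = 8.09589/2228.32 = 0.00363319 mol/gal.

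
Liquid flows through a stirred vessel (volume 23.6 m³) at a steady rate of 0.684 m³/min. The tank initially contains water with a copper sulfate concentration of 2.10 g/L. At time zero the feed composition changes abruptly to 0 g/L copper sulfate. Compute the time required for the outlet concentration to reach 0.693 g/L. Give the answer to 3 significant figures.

38.3 min

Species balance: V dC/dt = Q(C_in − C) ⇒ τ = V/Q = 34.503 min.
C(t) = C_in + (C₀ − C_in) e^(−t/τ). Set C = 0.693 and solve for t:
e^(−t/τ) = (C − C_in)/(C₀ − C_in) = (0.693 − 0)/(2.10 − 0) = 0.33000
t = −τ ln(…) = 34.503 × 1.1087 = 38.252 min.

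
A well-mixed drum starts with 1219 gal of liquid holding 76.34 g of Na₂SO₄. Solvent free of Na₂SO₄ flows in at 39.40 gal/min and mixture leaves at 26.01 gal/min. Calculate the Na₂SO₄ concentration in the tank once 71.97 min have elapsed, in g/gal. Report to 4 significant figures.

0.01128 g/gal

Total volume: dV/dt = Q_in − Q_out = 13.3900 gal/min, so V(t) = 1219 + 13.3900 t and V(71.97) = 2182.68 gal.
Species balance (pure solvent in): dm/dt = −Q_out · m/V(t).
dm/m = −Q_out dt/(V₀ + 13.3900 t); integrating gives ln(m/m₀) = −(Q_out/(Q_in−Q_out)) ln(V/V₀).
m = m₀ (V₀/V)^(Q_out/(Q_in−Q_out)) = 76.34 × (1219/2182.68)^(1.94249) = 24.6223 g.
C = m/V = 24.6223/2182.68 = 0.0112808 g/gal.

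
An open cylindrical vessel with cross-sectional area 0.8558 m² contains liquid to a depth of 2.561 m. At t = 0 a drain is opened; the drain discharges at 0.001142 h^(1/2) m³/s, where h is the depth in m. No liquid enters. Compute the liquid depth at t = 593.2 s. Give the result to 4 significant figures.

1.451 m

Unsteady balance on liquid volume: A dh/dt = −0.001142 √h.
Separate and integrate: 2(√h − √h₀) = −(0.001142/A) t.
√h = √2.561 − 0.001142·593.2/(2·0.8558) = 1.60031 − 0.395790 = 1.20452.
h = 1.20452² = 1.45087 m.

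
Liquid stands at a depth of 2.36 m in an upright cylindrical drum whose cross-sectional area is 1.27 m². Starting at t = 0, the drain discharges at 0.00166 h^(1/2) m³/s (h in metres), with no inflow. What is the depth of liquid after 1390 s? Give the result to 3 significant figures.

0.394 m

With no inflow, A dh/dt = −0.00166 √h.
∫ h^(−1/2) dh = −(0.00166/A) ∫ dt, giving 2√h = 2√h₀ − (0.00166/A) t.
√h = √2.36 − 0.00166·1390/(2·1.27) = 1.5362 − 0.90843 = 0.62780.
h = 0.62780² = 0.39414 m.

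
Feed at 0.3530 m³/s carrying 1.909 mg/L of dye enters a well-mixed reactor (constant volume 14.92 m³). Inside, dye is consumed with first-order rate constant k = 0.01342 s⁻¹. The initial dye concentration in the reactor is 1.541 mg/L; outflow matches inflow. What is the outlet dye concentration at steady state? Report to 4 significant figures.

V dC/dt = Q(C_in − C) − k V C.
At steady state: 0 = Q C_in − (Q + kV) C_ss, so C_ss = Q C_in/(Q + kV).
C_ss = 0.3530·1.909/(0.3530 + 0.01342·14.92) = 0.673877/0.553226 = 1.21809 mg/L.

1.218 mg/L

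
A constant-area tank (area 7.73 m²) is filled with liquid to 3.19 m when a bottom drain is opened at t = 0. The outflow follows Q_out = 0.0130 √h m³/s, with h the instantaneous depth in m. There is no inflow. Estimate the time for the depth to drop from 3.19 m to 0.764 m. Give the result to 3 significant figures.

1080 s

A dh/dt = −Q_out = −0.0130 √h.
This is separable: 2 d(√h)/dt = −0.0130/A, so √h = √h₀ − (0.0130/(2A)) t.
t = 2A(√h₀ − √h)/0.0130 = 2·7.73·(√3.19 − √0.764)/0.0130
  = 15.460 × (1.7861 − 0.87407) / 0.0130 = 1084.6 s.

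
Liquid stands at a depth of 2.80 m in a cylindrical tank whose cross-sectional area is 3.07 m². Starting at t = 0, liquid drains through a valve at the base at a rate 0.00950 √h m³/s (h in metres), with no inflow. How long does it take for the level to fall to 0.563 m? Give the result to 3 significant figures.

597 s

With no inflow, A dh/dt = −0.00950 √h.
This is separable: 2 d(√h)/dt = −0.00950/A, so √h = √h₀ − (0.00950/(2A)) t.
t = 2A(√h₀ − √h)/0.00950 = 2·3.07·(√2.80 − √0.563)/0.00950
  = 6.1400 × (1.6733 − 0.75033) / 0.00950 = 596.54 s.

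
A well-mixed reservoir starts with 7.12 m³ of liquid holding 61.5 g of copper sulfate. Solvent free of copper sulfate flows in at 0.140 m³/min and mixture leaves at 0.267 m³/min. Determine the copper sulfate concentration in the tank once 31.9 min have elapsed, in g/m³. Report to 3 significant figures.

3.42 g/m³

Let m(t) be the amount of copper sulfate. Volume: V(t) = V₀ + (Q_in − Q_out) t = 7.12 − 0.12700 t; V(31.9) = 3.0687 m³.
No copper sulfate enters, so dm/dt = −Q_out · (m/V).
dm/m = −Q_out dt/(V₀ − 0.12700 t); integrating gives ln(m/m₀) = −(Q_out/(Q_in−Q_out)) ln(V/V₀).
m = m₀ (V₀/V)^(Q_out/(Q_in−Q_out)) = 61.5 × (7.12/3.0687)^(-2.1024) = 10.481 g.
C = m/V = 10.481/3.0687 = 3.4155 g/m³.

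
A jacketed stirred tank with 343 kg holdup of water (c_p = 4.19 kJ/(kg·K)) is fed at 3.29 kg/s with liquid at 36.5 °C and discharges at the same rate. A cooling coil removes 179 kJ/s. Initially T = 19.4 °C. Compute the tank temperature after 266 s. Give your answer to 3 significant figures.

Unsteady energy balance on the tank contents: M c_p dT/dt = ṁ c_p (T_in − T) − 179.
τ = M/ṁ = 104.26 s; T_ss = T_in − Q̇/(ṁ c_p) = 36.5 − 179/(3.29·4.19) = 23.515 °C.
Solution: T(t) = T_ss + (T₀ − T_ss) e^(−t/τ).
T(266) = 23.515 + (-4.1150)·e^(−266/104.26) = 23.515 + (-4.1150)·0.077970 = 23.194 °C.

23.2 °C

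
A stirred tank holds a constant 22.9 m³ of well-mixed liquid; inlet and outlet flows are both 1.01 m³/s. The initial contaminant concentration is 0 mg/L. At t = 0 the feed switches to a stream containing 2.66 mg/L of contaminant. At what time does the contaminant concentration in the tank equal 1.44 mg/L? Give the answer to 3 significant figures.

Species balance: V dC/dt = Q(C_in − C) ⇒ τ = V/Q = 22.673 s.
C(t) = C_in + (C₀ − C_in) e^(−t/τ). Set C = 1.44 and solve for t:
e^(−t/τ) = (C − C_in)/(C₀ − C_in) = (1.44 − 2.66)/(0 − 2.66) = 0.45865
t = −τ ln(…) = 22.673 × 0.77948 = 17.673 s.

17.7 s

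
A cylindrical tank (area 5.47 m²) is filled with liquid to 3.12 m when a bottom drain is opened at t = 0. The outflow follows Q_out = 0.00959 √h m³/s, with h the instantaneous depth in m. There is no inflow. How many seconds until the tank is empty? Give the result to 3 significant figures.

A dh/dt = −Q_out = −0.00959 √h.
This is separable: 2 d(√h)/dt = −0.00959/A, so √h = √h₀ − (0.00959/(2A)) t.
Set h = 0: 2√h₀ = (0.00959/A) t_empty ⇒ t_empty = 2A√h₀/0.00959.
t_empty = 2·5.47·√3.12/0.00959 = 10.940·1.7664/0.00959 = 2015.0 s.

2020 s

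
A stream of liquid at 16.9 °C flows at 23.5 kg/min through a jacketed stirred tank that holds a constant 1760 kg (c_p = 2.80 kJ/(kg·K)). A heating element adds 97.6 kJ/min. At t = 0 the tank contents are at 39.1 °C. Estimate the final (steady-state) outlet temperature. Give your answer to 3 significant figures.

18.4 °C

M c_p dT/dt = ṁ c_p (T_in − T) + Q̇.
At steady state dT/dt = 0 ⇒ T_ss = T_in + Q̇/(ṁ c_p) = 16.9 + 97.6/(23.5·2.80) = 18.383 °C.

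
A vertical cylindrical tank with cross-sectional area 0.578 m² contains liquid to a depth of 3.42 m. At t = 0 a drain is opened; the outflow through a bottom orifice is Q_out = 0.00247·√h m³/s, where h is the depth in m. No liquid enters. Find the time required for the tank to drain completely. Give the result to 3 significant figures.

866 s

A dh/dt = −Q_out = −0.00247 √h.
Separate and integrate: 2(√h − √h₀) = −(0.00247/A) t.
Tank is empty when √h = 0: t_empty = 2A√h₀/0.00247.
t_empty = 2·0.578·√3.42/0.00247 = 1.1560·1.8493/0.00247 = 865.51 s.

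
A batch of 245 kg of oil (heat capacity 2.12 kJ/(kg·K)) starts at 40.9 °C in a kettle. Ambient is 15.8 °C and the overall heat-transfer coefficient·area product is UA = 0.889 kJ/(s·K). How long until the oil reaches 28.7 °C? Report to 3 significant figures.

389 s

M c_p dT/dt = −UA(T − T_amb).
τ = M c_p/UA = 584.25 s; T_ss = T_amb = 15.800 °C.
T(t) = T_ss + (T₀ − T_ss)e^(−t/τ); set T = 28.7:
t = −τ ln[(T − T_ss)/(T₀ − T_ss)] = −584.25 · ln(0.51394) = 388.90 s.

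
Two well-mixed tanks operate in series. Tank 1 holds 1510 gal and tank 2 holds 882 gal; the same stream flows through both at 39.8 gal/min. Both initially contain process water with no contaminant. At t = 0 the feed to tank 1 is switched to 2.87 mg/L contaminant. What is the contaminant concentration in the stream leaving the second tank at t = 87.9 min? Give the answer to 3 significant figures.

Each tank obeys Vᵢ dCᵢ/dt = Q(Cᵢ₋₁ − Cᵢ), so τᵢ = Vᵢ/Q.
τ₁ = 1510/39.8 = 37.940 min; τ₂ = 882/39.8 = 22.161 min.
Tank 1: C₁ = C_in(1 − e^(−t/τ₁)). Tank 2 (τ₁ ≠ τ₂): C₂ = C_in[1 − (τ₁ e^(−t/τ₁) − τ₂ e^(−t/τ₂))/(τ₁ − τ₂)].
At t = 87.9: e^(−t/τ₁) = 0.098585, e^(−t/τ₂) = 0.018940.
C₂ = 2.87·[1 − (37.940·0.098585 − 22.161·0.018940)/(15.779)] = 2.87·0.78956 = 2.2660 mg/L.

2.27 mg/L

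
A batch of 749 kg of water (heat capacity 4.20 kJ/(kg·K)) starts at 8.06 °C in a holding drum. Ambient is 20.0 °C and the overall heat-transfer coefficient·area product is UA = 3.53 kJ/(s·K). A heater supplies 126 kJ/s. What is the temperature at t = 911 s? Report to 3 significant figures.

Energy balance: M c_p dT/dt = −UA(T − T_amb) + Q̇.
dT/dt = (T_ss − T)/τ with T_ss = T_amb + Q̇/UA = 20.0 + 126/3.53 = 55.694 °C, τ = M c_p/UA = 749·4.20/3.53 = 891.16 s.
T approaches T_ss exponentially: T(t) = T_ss + (T₀ − T_ss) e^(−t/τ).
T(911) = 55.694 + (-47.634)·0.35978 = 38.556 °C.

38.6 °C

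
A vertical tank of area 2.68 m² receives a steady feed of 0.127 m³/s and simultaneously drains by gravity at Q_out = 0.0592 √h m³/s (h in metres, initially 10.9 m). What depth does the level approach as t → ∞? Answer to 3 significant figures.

4.60 m

Mass balance (ρ constant): A dh/dt = Q_in − 0.0592 √h. At steady state dh/dt = 0:
Q_in = 0.0592 √h_ss ⇒ √h_ss = 0.127/0.0592 = 2.1453.
h_ss = 2.1453² = 4.6022 m. (Since h₀ = 10.9 m > h_ss, the level will fall toward this value.)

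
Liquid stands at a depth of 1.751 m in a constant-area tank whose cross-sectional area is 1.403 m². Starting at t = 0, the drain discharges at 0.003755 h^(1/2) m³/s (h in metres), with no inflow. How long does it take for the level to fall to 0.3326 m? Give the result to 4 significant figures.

Unsteady balance on liquid volume: A dh/dt = −0.003755 √h.
Separate and integrate: 2(√h − √h₀) = −(0.003755/A) t.
t = 2A(√h₀ − √h)/0.003755 = 2·1.403·(√1.751 − √0.3326)/0.003755
  = 2.80600 × (1.32325 − 0.576715) / 0.003755 = 557.866 s.

557.9 s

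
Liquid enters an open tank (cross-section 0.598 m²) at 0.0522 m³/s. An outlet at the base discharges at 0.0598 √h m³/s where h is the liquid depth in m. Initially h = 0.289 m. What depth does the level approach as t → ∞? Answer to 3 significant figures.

0.762 m

Level balance: A dh/dt = 0.0522 − 0.0598 √h. Setting dh/dt = 0:
Q_in = 0.0598 √h_ss ⇒ √h_ss = 0.0522/0.0598 = 0.87291.
h_ss = 0.87291² = 0.76197 m. (Since h₀ = 0.289 m < h_ss, the level will rise toward this value.)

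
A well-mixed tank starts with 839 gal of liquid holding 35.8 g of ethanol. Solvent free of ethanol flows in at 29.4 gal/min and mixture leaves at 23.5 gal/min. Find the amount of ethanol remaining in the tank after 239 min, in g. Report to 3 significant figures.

Total volume: dV/dt = Q_in − Q_out = 5.9000 gal/min, so V(t) = 839 + 5.9000 t and V(239) = 2249.1 gal.
Species balance (pure solvent in): dm/dt = −Q_out · m/V(t).
dm/m = −Q_out dt/(V₀ + 5.9000 t); integrating gives ln(m/m₀) = −(Q_out/(Q_in−Q_out)) ln(V/V₀).
m = m₀ (V₀/V)^(Q_out/(Q_in−Q_out)) = 35.8 × (839/2249.1)^(3.9831) = 0.70494 g.

0.705 g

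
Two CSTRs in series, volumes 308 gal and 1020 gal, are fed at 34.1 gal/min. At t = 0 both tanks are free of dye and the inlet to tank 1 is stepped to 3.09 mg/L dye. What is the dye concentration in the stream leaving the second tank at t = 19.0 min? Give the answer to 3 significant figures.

0.908 mg/L

Time constants: τᵢ = Vᵢ/Q for each well-mixed tank.
τ₁ = 308/34.1 = 9.0323 min; τ₂ = 1020/34.1 = 29.912 min.
Solving the cascade with C₁(0)=C₂(0)=0 gives C₂(t) = C_in[1 − (τ₁ e^(−t/τ₁) − τ₂ e^(−t/τ₂))/(τ₁ − τ₂)].
At t = 19.0: e^(−t/τ₁) = 0.12202, e^(−t/τ₂) = 0.52983.
C₂ = 3.09·[1 − (9.0323·0.12202 − 29.912·0.52983)/(-20.880)] = 3.09·0.29376 = 0.90770 mg/L.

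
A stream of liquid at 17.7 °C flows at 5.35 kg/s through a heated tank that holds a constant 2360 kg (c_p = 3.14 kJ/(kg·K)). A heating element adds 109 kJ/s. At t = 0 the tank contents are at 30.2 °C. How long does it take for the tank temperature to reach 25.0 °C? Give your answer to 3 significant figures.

883 s

Energy balance: M c_p dT/dt = ṁ c_p (T_in − T) + 109.
τ = M/ṁ = 441.12 s; T_ss = T_in + Q̇/(ṁ c_p) = 24.188 °C.
T(t) = T_ss + (T₀ − T_ss) e^(−t/τ). Set T = 25.0:
e^(−t/τ) = (25.0 − 24.188)/(30.2 − 24.188) = 0.13499
t = −441.12 · ln(0.13499) = 883.36 s.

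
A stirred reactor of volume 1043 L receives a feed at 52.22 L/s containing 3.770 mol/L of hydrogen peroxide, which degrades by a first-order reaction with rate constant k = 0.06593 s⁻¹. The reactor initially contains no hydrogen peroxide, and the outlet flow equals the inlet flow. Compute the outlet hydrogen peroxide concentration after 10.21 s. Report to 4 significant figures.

V dC/dt = Q(C_in − C) − k V C.
dC/dt = (Q/V) C_in − (Q/V + k) C; effective rate a = Q/V + k = 0.0500671 + 0.06593 = 0.115997 s⁻¹.
C_ss = Q C_in/(Q + kV) = 1.62722 mol/L; C(t) = C_ss + (C₀ − C_ss) e^(−a t).
C(10.21) = 1.62722 + (-1.62722)·e^(−0.115997·10.21) = 1.62722 + (-1.62722)·0.305951 = 1.12937 mol/L.

1.129 mol/L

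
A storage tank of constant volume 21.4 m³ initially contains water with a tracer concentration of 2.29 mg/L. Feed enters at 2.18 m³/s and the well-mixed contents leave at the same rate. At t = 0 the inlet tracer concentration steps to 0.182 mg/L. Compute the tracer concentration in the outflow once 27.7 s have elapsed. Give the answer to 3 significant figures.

Species balance on the tank: V dC/dt = Q(C_in − C).
So dC/dt = (C_in − C)/τ with τ = V/Q = 21.4/2.18 = 9.8165 s.
C approaches C_in exponentially: C(t) = C_in + (C₀ − C_in) e^(−t/τ).
C(27.7) = 0.182 + (2.29 − 0.182)·e^(−27.7/9.8165) = 0.182 + (2.1080)·0.059500 = 0.30743 mg/L.

0.307 mg/L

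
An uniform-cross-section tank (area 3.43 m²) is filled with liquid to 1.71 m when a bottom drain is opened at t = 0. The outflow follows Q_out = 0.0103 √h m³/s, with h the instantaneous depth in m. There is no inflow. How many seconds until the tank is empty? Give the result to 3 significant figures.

Accumulation of liquid (constant cross-section A): A dh/dt = −0.0103 √h.
This is separable: 2 d(√h)/dt = −0.0103/A, so √h = √h₀ − (0.0103/(2A)) t.
Set h = 0: 2√h₀ = (0.0103/A) t_empty ⇒ t_empty = 2A√h₀/0.0103.
t_empty = 2·3.43·√1.71/0.0103 = 6.8600·1.3077/0.0103 = 870.93 s.

871 s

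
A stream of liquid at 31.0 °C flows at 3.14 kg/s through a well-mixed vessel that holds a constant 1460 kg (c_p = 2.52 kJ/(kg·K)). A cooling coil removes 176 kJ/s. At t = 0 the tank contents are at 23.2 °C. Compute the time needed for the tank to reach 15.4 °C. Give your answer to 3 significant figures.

361 s

First-law balance (no shaft work): M c_p dT/dt = ṁ c_p (T_in − T) − 176.
τ = M/ṁ = 464.97 s; T_ss = T_in − Q̇/(ṁ c_p) = 8.7576 °C.
T(t) = T_ss + (T₀ − T_ss) e^(−t/τ). Set T = 15.4:
e^(−t/τ) = (15.4 − 8.7576)/(23.2 − 8.7576) = 0.45993
t = −464.97 · ln(0.45993) = 361.14 s.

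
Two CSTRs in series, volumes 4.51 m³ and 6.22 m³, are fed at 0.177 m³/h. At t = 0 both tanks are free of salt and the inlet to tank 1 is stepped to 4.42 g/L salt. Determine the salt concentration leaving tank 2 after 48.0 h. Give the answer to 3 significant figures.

2.09 g/L

Time constants: τᵢ = Vᵢ/Q for each well-mixed tank.
τ₁ = 4.51/0.177 = 25.480 h; τ₂ = 6.22/0.177 = 35.141 h.
Solving the cascade with C₁(0)=C₂(0)=0 gives C₂(t) = C_in[1 − (τ₁ e^(−t/τ₁) − τ₂ e^(−t/τ₂))/(τ₁ − τ₂)].
At t = 48.0: e^(−t/τ₁) = 0.15201, e^(−t/τ₂) = 0.25515.
C₂ = 4.42·[1 − (25.480·0.15201 − 35.141·0.25515)/(-9.6610)] = 4.42·0.47284 = 2.0899 g/L.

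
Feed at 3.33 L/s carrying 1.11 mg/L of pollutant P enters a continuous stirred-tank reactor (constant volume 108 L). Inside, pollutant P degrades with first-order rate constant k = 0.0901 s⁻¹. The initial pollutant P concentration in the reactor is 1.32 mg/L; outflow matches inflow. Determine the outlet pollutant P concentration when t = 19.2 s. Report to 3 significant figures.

0.385 mg/L

Accumulation = in − out − consumed: V dC/dt = Q C_in − Q C − k V C.
dC/dt = (Q/V) C_in − (Q/V + k) C; effective rate a = Q/V + k = 0.030833 + 0.0901 = 0.12093 s⁻¹.
C_ss = Q C_in/(Q + kV) = 0.28301 mg/L; C(t) = C_ss + (C₀ − C_ss) e^(−a t).
C(19.2) = 0.28301 + (1.0370)·e^(−0.12093·19.2) = 0.28301 + (1.0370)·0.098085 = 0.38472 mg/L.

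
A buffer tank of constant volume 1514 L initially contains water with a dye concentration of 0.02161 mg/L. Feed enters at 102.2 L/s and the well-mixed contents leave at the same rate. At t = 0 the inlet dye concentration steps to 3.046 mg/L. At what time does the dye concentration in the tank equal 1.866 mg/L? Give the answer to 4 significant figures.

13.94 s

Unsteady species balance (constant V, well mixed): V dC/dt = Q(C_in − C), so τ = V/Q = 14.8141 s.
C(t) = C_in + (C₀ − C_in) e^(−t/τ). Set C = 1.866 and solve for t:
e^(−t/τ) = (C − C_in)/(C₀ − C_in) = (1.866 − 3.046)/(0.02161 − 3.046) = 0.390161
t = −τ ln(…) = 14.8141 × 0.941195 = 13.9429 s.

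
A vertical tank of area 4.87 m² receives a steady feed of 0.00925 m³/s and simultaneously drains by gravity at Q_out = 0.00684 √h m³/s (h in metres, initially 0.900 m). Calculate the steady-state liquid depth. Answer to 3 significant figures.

1.83 m

A dh/dt = Q_in − 0.00684 √h. Steady state requires inflow = outflow:
Q_in = 0.00684 √h_ss ⇒ √h_ss = 0.00925/0.00684 = 1.3523.
h_ss = 1.3523² = 1.8288 m. (Since h₀ = 0.900 m < h_ss, the level will rise toward this value.)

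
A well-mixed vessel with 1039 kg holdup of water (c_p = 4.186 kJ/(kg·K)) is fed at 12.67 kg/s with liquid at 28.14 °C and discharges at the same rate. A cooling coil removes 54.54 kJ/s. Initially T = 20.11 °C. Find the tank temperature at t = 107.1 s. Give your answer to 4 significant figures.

M c_p dT/dt = ṁ c_p (T_in − T) − Q̇.
τ = M/ṁ = 82.0047 s; T_ss = T_in − Q̇/(ṁ c_p) = 28.14 − 54.54/(12.67·4.186) = 27.1117 °C.
This is linear first-order; T(t) = T_ss + (T₀ − T_ss) e^(−t/τ).
T(107.1) = 27.1117 + (-7.00165)·e^(−107.1/82.0047) = 27.1117 + (-7.00165)·0.270896 = 25.2149 °C.

25.21 °C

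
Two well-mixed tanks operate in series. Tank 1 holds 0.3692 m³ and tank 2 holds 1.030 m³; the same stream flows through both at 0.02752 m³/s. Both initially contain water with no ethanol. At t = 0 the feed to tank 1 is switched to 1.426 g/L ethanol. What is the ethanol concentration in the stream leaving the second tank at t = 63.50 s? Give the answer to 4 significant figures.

Each tank obeys Vᵢ dCᵢ/dt = Q(Cᵢ₋₁ − Cᵢ), so τᵢ = Vᵢ/Q.
τ₁ = 0.3692/0.02752 = 13.4157 s; τ₂ = 1.030/0.02752 = 37.4273 s.
Tank 1: C₁ = C_in(1 − e^(−t/τ₁)). Tank 2 (τ₁ ≠ τ₂): C₂ = C_in[1 − (τ₁ e^(−t/τ₁) − τ₂ e^(−t/τ₂))/(τ₁ − τ₂)].
At t = 63.50: e^(−t/τ₁) = 0.00879773, e^(−t/τ₂) = 0.183302.
C₂ = 1.426·[1 − (13.4157·0.00879773 − 37.4273·0.183302)/(-24.0116)] = 1.426·0.719200 = 1.02558 g/L.

1.026 g/L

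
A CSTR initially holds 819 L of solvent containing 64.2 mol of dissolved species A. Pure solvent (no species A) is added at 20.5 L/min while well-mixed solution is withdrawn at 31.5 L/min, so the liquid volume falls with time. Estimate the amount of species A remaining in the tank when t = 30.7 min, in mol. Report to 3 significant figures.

14.0 mol

Total volume: dV/dt = Q_in − Q_out = -11.000 L/min, so V(t) = 819 − 11.000 t and V(30.7) = 481.30 L.
Species balance (pure solvent in): dm/dt = −Q_out · m/V(t).
Separate: dm/m = −Q_out dt/V(t) ⇒ ln(m/m₀) = −(Q_out/(Q_in−Q_out)) ln(V/V₀).
m = m₀ (V₀/V)^(Q_out/(Q_in−Q_out)) = 64.2 × (819/481.30)^(-2.8636) = 14.009 mol.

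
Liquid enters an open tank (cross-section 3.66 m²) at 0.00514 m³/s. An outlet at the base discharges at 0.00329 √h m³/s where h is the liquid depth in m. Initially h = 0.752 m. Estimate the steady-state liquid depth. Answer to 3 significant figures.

Unsteady balance on liquid volume: A dh/dt = Q_in − 0.00329 √h. At steady state dh/dt = 0:
Q_in = 0.00329 √h_ss ⇒ √h_ss = 0.00514/0.00329 = 1.5623.
h_ss = 1.5623² = 2.4408 m. (Since h₀ = 0.752 m < h_ss, the level will rise toward this value.)

2.44 m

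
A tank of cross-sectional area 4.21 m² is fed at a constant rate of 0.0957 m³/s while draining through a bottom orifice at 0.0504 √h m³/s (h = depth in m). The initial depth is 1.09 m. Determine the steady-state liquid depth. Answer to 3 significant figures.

3.61 m

Accumulation of liquid (constant cross-section A): A dh/dt = Q_in − 0.0504 √h. At steady state dh/dt = 0:
Q_in = 0.0504 √h_ss ⇒ √h_ss = 0.0957/0.0504 = 1.8988.
h_ss = 1.8988² = 3.6055 m. (Since h₀ = 1.09 m < h_ss, the level will rise toward this value.)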